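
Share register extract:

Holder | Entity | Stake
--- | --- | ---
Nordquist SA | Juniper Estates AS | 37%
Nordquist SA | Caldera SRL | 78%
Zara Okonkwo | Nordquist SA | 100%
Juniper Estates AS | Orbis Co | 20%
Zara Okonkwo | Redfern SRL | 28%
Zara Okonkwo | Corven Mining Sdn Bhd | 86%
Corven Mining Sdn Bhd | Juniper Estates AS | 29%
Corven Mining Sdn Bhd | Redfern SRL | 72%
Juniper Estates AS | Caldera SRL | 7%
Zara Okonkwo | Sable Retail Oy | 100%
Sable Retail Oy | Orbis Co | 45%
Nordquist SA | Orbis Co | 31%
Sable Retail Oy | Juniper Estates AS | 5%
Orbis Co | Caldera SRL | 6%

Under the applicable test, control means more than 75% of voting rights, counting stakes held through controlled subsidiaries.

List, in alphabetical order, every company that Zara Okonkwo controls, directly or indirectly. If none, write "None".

Zara holds 86% of Corven, so Zara controls Corven.
Zara holds 100% of Nordquist, so Zara controls Nordquist.
Zara holds 100% of Sable, so Zara controls Sable.
Sable and Nordquist together hold 45% + 31% = 76% of Orbis, so Zara controls Orbis.
Zara and Corven together hold 28% + 72% = 100% of Redfern, so Zara controls Redfern.
Nordquist and Orbis together hold 78% + 6% = 84% of Caldera, so Zara controls Caldera.
No other company's threshold is met.

Caldera SRL, Corven Mining Sdn Bhd, Nordquist SA, Orbis Co, Redfern SRL, Sable Retail Oy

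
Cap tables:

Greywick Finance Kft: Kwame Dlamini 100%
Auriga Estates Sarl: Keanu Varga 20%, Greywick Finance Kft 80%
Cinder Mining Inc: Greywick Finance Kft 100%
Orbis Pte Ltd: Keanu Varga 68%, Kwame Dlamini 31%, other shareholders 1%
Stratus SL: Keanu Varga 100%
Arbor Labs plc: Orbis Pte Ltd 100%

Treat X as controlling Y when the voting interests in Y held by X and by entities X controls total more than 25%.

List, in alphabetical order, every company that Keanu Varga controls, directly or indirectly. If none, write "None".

Keanu holds 68% of Orbis, so Keanu controls Orbis.
Keanu holds 100% of Stratus, so Keanu controls Stratus.
Orbis holds 100% of Arbor, so Keanu controls Arbor.
No other company's threshold is met.

Arbor Labs plc, Orbis Pte Ltd, Stratus SL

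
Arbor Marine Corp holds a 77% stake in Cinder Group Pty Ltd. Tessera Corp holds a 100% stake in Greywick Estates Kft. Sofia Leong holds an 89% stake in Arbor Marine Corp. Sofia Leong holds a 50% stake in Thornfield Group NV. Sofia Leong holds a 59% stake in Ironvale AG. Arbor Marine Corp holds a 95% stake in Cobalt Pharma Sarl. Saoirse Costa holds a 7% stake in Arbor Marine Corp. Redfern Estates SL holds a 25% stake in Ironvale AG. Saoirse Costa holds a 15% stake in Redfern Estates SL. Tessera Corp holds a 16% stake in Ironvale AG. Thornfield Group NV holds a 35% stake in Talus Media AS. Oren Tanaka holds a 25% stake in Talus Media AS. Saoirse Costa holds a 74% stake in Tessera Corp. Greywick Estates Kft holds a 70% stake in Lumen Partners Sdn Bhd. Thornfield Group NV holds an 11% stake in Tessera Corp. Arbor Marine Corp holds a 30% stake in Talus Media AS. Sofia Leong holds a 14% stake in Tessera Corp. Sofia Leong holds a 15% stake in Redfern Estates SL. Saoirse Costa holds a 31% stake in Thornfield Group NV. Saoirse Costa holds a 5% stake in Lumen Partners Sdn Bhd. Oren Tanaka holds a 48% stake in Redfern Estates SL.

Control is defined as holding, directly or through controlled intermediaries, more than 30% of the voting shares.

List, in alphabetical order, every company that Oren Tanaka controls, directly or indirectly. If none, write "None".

Redfern Estates SL

Oren holds 48% of Redfern, so Oren controls Redfern.
No other company's threshold is met.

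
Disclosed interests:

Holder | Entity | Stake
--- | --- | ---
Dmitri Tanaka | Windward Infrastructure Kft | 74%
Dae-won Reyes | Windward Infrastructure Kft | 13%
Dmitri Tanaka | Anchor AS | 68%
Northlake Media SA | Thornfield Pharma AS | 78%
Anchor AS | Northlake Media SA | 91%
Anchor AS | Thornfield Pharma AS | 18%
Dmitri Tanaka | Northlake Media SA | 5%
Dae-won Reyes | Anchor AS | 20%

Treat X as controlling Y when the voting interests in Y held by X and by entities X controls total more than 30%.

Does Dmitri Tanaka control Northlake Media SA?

Dmitri holds 68% of Anchor, so Dmitri controls Anchor.
Dmitri and Anchor together hold 5% + 91% = 96% of Northlake, so Dmitri controls Northlake.

Yes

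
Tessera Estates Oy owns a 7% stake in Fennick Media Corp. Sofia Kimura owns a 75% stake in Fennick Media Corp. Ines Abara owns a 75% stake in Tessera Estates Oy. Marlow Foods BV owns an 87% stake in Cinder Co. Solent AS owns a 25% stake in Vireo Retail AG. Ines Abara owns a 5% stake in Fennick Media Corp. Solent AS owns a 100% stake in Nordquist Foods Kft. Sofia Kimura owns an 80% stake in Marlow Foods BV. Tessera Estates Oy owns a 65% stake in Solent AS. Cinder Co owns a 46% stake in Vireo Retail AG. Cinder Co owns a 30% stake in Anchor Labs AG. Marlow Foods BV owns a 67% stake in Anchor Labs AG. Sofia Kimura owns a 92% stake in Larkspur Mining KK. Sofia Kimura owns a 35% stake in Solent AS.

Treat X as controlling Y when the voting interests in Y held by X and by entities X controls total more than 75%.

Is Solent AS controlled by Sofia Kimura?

No

Sofia holds 80% of Marlow, so Sofia controls Marlow.
Sofia holds 92% of Larkspur, so Sofia controls Larkspur.
Marlow holds 87% of Cinder, so Sofia controls Cinder.
Cinder and Marlow together hold 30% + 67% = 97% of Anchor, so Sofia controls Anchor.
In Solent, Sofia's side holds only 35%, not > 75%.
So Sofia does not control Solent.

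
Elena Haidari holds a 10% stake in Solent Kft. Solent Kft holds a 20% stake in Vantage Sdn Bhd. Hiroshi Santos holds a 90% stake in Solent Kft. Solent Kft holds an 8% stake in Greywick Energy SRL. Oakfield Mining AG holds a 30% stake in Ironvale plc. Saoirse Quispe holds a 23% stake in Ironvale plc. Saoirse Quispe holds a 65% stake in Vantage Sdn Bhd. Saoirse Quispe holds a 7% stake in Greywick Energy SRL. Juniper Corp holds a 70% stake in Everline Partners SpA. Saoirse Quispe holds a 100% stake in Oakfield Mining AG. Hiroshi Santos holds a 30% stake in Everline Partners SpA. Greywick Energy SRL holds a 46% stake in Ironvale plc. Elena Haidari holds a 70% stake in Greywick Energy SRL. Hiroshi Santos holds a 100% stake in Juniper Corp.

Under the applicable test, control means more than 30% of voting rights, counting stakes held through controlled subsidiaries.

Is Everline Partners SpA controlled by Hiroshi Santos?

Hiroshi holds 100% of Juniper, so Hiroshi controls Juniper.
Juniper and Hiroshi together hold 70% + 30% = 100% of Everline, so Hiroshi controls Everline.

Yes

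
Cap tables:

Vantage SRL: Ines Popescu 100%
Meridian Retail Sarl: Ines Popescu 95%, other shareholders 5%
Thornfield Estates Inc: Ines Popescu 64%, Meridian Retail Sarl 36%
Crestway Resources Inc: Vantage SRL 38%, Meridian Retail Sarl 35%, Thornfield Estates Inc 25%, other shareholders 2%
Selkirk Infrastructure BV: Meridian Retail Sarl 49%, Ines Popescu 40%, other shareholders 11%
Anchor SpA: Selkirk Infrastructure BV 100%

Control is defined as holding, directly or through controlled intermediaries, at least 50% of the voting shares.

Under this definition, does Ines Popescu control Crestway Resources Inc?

Yes

Ines holds 95% of Meridian, so Ines controls Meridian.
Ines holds 100% of Vantage, so Ines controls Vantage.
Ines and Meridian together hold 64% + 36% = 100% of Thornfield, so Ines controls Thornfield.
Vantage and Meridian and Thornfield together hold 38% + 35% + 25% = 98% of Crestway, so Ines controls Crestway.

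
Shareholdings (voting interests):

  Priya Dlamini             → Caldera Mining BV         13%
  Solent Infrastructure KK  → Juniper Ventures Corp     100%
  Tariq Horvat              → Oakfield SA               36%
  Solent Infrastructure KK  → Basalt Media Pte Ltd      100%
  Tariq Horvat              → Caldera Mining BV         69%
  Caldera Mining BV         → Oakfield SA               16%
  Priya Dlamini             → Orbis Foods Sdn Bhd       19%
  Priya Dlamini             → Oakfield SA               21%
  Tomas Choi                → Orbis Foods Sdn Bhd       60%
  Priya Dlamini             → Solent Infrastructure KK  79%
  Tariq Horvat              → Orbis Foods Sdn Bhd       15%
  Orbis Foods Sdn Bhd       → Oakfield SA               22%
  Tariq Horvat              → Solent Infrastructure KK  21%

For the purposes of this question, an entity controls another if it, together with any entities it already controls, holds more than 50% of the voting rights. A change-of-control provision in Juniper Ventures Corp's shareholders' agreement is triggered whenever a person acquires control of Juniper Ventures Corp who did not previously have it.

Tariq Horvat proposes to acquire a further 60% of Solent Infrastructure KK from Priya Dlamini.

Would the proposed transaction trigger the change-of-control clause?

The purchase adds only to Tariq's holdings (Priya's stake shrinks), so Tariq is the only person who could newly come to control Juniper.
Tariq holds 69% of Caldera, so Tariq controls Caldera.
Caldera and Tariq together hold 16% + 36% = 52% of Oakfield, so Tariq controls Oakfield.
Neither Tariq nor any entity Tariq controls holds any voting interest in Juniper.
So before the transaction, Tariq does not control Juniper.
After the purchase, Tariq's direct stake in Solent rises to 21% + 60% = 81%, and Priya's stake falls to 19%.
Tariq holds 81% of Solent, so Tariq controls Solent.
Solent holds 100% of Juniper, so Tariq controls Juniper.
Tariq did not control Juniper before and does after, so the clause is triggered.

Yes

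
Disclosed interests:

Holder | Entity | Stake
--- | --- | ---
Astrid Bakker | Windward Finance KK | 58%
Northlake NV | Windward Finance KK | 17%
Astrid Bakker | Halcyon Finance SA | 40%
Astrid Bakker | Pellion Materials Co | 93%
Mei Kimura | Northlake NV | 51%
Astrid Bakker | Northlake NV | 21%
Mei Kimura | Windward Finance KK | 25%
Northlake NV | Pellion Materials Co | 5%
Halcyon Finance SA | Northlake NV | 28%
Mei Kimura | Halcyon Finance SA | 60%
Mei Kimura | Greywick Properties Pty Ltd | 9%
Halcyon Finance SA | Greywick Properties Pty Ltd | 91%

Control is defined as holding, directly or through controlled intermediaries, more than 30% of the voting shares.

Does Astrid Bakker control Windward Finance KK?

Astrid holds 40% of Halcyon, so Astrid controls Halcyon.
Halcyon and Astrid together hold 28% + 21% = 49% of Northlake, so Astrid controls Northlake.
Astrid and Northlake together hold 58% + 17% = 75% of Windward, so Astrid controls Windward.

Yes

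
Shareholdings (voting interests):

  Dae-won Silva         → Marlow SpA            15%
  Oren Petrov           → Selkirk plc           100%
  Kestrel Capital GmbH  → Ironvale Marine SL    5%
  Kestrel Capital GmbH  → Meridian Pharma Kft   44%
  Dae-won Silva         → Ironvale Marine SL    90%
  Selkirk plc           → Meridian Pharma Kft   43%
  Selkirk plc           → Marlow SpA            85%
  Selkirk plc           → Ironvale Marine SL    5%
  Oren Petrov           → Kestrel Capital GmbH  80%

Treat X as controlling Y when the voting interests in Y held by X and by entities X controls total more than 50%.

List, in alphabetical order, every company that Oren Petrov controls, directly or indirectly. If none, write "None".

Kestrel Capital GmbH, Marlow SpA, Meridian Pharma Kft, Selkirk plc

Oren holds 80% of Kestrel, so Oren controls Kestrel.
Oren holds 100% of Selkirk, so Oren controls Selkirk.
Kestrel and Selkirk together hold 44% + 43% = 87% of Meridian, so Oren controls Meridian.
Selkirk holds 85% of Marlow, so Oren controls Marlow.
No other company's threshold is met.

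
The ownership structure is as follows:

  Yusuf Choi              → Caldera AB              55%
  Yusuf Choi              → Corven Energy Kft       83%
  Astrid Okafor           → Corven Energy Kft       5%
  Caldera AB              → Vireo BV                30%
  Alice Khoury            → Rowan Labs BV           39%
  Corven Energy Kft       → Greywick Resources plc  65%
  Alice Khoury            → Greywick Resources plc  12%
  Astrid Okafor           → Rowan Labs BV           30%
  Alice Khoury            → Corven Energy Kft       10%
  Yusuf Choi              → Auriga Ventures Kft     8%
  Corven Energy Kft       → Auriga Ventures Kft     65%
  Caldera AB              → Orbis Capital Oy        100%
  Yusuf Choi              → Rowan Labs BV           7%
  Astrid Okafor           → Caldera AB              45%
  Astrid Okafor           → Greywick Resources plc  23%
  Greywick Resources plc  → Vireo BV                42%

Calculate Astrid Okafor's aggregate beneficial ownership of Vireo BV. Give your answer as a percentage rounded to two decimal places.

Astrid reaches Vireo along 3 paths.
Via Caldera: 45% × 30% = 13.5%.
Via Greywick: 23% × 42% = 9.66%.
Via Corven → Greywick: 5% × 65% × 42% = 1.365%.
Total: 13.5% + 9.66% + 1.365% = 24.525%.
Rounded: 24.53%.

24.53%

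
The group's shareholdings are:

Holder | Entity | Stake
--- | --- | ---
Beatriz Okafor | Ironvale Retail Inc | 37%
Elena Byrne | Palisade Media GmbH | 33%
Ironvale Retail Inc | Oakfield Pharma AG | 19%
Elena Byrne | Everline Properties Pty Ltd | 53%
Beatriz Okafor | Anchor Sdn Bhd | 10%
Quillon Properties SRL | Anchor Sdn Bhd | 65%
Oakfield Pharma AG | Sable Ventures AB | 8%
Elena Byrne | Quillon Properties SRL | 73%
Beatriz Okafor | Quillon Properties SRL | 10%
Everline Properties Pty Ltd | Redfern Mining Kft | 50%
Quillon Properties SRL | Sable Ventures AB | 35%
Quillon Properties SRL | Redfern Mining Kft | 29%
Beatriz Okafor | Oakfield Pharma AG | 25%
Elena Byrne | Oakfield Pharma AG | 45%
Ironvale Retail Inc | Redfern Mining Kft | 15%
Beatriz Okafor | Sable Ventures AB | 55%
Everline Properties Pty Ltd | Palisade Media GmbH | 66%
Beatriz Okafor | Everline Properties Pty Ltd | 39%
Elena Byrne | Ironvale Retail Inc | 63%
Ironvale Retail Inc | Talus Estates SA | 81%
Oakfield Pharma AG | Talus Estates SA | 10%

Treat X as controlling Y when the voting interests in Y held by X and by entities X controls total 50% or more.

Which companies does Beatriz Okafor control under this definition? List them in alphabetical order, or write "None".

Beatriz holds 55% of Sable, so Beatriz controls Sable.
No other company's threshold is met.

Sable Ventures AB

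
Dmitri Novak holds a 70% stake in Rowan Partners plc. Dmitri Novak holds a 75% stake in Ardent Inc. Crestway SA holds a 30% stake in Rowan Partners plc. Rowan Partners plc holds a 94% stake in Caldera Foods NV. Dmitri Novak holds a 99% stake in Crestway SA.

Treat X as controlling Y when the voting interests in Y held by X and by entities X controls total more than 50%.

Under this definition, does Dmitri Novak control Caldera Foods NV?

Yes

Dmitri holds 99% of Crestway, so Dmitri controls Crestway.
Dmitri and Crestway together hold 70% + 30% = 100% of Rowan, so Dmitri controls Rowan.
Rowan holds 94% of Caldera, so Dmitri controls Caldera.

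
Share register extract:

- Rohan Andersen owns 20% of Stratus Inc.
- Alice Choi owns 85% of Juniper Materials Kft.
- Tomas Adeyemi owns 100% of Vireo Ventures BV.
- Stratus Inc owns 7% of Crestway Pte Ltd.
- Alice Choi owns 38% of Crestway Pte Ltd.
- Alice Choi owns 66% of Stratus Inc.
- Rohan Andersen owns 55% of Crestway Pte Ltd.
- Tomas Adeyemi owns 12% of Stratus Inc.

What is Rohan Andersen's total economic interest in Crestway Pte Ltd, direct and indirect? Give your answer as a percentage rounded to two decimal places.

Rohan reaches Crestway along 2 paths.
Via Stratus: 20% × 7% = 1.4%.
Direct stake: 55% = 55%.
Total: 1.4% + 55% = 56.4%.
Rounded: 56.40%.

56.40%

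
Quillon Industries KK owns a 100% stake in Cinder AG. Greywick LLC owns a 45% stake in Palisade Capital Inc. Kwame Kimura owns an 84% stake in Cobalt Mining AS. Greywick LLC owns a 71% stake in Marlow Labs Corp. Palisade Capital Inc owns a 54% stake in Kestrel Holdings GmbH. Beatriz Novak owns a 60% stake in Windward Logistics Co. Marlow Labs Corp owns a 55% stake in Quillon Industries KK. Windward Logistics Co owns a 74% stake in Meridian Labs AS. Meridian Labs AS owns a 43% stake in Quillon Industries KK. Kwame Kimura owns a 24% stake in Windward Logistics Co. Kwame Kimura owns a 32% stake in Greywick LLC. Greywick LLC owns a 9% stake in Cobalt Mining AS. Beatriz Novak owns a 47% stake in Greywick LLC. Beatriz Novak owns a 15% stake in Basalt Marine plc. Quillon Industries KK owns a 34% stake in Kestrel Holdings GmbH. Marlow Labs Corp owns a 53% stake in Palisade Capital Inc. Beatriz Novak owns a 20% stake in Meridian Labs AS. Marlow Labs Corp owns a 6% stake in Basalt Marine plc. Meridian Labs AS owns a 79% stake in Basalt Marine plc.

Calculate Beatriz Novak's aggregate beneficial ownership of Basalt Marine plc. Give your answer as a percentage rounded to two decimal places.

67.88%

Beatriz reaches Basalt along 4 paths.
Via Greywick → Marlow: 47% × 71% × 6% = 2.0022%.
Via Windward → Meridian: 60% × 74% × 79% = 35.076%.
Via Meridian: 20% × 79% = 15.8%.
Direct stake: 15% = 15%.
Total: 2.0022% + 35.076% + 15.8% + 15% = 67.8782%.
Rounded: 67.88%.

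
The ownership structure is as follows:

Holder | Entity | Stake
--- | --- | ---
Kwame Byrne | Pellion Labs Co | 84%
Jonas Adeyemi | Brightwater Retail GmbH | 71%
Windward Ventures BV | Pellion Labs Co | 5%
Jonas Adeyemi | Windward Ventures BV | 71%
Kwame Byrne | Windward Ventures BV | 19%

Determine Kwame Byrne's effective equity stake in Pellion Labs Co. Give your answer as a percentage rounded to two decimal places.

84.95%

Kwame reaches Pellion along 2 paths.
Direct stake: 84% = 84%.
Via Windward: 19% × 5% = 0.95%.
Total: 84% + 0.95% = 84.95%.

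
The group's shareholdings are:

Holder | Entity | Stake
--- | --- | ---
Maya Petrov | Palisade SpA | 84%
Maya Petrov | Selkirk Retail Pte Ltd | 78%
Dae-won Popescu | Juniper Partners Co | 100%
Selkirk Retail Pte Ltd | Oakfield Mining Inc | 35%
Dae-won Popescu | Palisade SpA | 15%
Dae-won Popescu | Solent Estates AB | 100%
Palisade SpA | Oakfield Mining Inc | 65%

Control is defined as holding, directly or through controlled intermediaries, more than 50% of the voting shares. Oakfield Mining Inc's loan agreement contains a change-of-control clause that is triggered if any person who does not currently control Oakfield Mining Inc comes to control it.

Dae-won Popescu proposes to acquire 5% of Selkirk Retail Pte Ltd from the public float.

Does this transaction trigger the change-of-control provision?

The purchase changes only Dae-won's holdings, so Dae-won is the only person who could newly come to control Oakfield.
Dae-won holds 100% of Solent, so Dae-won controls Solent.
Dae-won holds 100% of Juniper, so Dae-won controls Juniper.
Neither Dae-won nor any entity Dae-won controls holds any voting interest in Oakfield.
So before the transaction, Dae-won does not control Oakfield.
After the purchase, Dae-won holds 5% of Selkirk directly.
Dae-won's side now holds 5% of Selkirk, not > 50%, so Dae-won still does not control Selkirk.
After the transaction, neither Dae-won nor any entity Dae-won controls holds a voting interest in Oakfield, so Dae-won still does not control it.
No new person acquires control, so the clause is not triggered.

No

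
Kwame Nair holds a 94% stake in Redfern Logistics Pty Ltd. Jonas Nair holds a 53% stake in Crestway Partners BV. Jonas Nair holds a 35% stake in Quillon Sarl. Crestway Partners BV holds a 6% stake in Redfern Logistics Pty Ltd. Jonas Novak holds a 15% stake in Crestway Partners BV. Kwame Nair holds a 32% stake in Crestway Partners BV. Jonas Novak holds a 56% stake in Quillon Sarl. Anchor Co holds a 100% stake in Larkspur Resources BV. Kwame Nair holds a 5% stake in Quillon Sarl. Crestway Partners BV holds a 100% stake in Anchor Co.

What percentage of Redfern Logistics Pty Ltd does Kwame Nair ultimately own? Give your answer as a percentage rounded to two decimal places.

95.92%

Kwame reaches Redfern along 2 paths.
Direct stake: 94% = 94%.
Via Crestway: 32% × 6% = 1.92%.
Total: 94% + 1.92% = 95.92%.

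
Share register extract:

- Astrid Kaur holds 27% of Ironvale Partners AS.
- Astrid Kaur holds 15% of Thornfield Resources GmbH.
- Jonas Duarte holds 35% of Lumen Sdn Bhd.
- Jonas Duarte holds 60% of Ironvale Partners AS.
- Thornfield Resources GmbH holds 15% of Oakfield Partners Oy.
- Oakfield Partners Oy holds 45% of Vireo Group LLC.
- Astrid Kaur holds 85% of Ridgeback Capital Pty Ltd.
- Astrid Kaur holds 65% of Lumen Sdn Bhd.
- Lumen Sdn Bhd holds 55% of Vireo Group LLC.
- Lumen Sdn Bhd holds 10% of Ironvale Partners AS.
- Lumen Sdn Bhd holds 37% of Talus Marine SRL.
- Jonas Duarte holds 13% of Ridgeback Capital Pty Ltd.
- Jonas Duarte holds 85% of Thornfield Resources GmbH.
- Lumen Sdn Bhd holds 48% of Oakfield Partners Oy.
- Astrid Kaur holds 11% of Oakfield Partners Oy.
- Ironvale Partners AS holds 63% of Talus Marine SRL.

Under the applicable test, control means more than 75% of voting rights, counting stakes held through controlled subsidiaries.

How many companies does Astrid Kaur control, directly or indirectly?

1

Astrid holds 85% of Ridgeback, so Astrid controls Ridgeback.
No other company's threshold is met.
Astrid controls 1 company.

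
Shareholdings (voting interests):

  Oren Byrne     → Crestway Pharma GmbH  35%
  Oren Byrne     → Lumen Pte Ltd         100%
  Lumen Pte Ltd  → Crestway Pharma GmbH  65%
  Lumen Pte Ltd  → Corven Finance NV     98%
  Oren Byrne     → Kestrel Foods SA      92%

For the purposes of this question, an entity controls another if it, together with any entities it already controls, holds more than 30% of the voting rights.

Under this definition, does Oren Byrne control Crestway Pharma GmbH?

Oren holds 100% of Lumen, so Oren controls Lumen.
Lumen and Oren together hold 65% + 35% = 100% of Crestway, so Oren controls Crestway.

Yes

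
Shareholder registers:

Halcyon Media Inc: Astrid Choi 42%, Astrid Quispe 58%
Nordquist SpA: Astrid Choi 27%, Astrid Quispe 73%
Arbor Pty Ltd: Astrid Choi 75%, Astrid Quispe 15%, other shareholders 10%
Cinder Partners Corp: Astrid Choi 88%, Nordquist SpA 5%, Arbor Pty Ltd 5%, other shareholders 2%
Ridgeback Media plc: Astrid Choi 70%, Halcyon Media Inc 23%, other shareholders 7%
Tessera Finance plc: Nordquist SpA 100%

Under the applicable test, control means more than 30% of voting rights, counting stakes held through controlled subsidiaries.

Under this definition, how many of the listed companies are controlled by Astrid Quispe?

Astrid Quispe holds 58% of Halcyon, so Astrid Quispe controls Halcyon.
Astrid Quispe holds 73% of Nordquist, so Astrid Quispe controls Nordquist.
Nordquist holds 100% of Tessera, so Astrid Quispe controls Tessera.
No other company's threshold is met.
Astrid Quispe controls 3 companies.

3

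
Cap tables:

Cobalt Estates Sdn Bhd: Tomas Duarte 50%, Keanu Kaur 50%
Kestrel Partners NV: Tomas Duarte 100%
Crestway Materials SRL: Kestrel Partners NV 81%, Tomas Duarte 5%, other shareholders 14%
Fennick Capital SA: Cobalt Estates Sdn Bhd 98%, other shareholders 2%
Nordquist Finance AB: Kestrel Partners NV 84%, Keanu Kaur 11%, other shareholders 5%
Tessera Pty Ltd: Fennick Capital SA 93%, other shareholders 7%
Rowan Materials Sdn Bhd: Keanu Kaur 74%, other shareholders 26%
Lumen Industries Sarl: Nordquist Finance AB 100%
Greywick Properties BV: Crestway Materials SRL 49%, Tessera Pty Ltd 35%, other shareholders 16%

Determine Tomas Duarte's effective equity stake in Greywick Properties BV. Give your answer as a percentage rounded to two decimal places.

58.09%

Tomas reaches Greywick along 3 paths.
Via Kestrel → Crestway: 100% × 81% × 49% = 39.69%.
Via Crestway: 5% × 49% = 2.45%.
Via Cobalt → Fennick → Tessera: 50% × 98% × 93% × 35% = 15.9495%.
Total: 39.69% + 2.45% + 15.9495% = 58.0895%.
Rounded: 58.09%.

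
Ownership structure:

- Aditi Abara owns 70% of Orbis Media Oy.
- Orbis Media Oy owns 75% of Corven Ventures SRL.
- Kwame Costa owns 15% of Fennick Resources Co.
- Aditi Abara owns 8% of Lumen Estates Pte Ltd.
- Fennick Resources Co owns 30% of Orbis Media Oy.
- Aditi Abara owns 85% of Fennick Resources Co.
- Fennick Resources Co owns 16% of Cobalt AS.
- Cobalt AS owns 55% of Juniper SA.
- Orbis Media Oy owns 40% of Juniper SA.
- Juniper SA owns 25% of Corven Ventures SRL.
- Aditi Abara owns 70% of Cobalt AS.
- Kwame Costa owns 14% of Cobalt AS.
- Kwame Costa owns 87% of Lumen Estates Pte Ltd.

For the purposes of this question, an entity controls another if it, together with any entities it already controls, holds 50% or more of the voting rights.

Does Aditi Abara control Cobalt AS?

Yes

Aditi holds 85% of Fennick, so Aditi controls Fennick.
Aditi and Fennick together hold 70% + 16% = 86% of Cobalt, so Aditi controls Cobalt.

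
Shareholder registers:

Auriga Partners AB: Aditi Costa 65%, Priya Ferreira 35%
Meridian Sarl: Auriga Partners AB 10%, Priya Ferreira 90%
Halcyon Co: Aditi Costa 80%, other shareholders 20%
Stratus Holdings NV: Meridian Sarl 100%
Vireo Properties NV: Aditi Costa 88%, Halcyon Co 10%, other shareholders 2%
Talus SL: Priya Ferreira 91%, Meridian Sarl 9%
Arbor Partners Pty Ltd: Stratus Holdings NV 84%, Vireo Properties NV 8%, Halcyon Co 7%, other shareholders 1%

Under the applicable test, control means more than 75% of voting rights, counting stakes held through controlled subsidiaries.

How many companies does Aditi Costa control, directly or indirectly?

Aditi holds 80% of Halcyon, so Aditi controls Halcyon.
Aditi and Halcyon together hold 88% + 10% = 98% of Vireo, so Aditi controls Vireo.
No other company's threshold is met.
Aditi controls 2 companies.

2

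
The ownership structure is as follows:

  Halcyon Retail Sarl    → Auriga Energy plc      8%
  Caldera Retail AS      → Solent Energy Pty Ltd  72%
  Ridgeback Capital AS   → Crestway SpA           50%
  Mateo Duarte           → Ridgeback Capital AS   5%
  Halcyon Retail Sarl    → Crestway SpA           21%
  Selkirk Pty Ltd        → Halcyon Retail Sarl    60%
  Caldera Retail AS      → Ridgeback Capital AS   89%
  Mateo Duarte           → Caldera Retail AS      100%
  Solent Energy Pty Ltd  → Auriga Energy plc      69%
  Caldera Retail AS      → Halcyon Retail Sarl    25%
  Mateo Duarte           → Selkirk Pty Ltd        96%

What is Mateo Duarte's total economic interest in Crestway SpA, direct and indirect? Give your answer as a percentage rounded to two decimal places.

Mateo reaches Crestway along 4 paths.
Via Caldera → Ridgeback: 100% × 89% × 50% = 44.5%.
Via Ridgeback: 5% × 50% = 2.5%.
Via Caldera → Halcyon: 100% × 25% × 21% = 5.25%.
Via Selkirk → Halcyon: 96% × 60% × 21% = 12.096%.
Total: 44.5% + 2.5% + 5.25% + 12.096% = 64.346%.
Rounded: 64.35%.

64.35%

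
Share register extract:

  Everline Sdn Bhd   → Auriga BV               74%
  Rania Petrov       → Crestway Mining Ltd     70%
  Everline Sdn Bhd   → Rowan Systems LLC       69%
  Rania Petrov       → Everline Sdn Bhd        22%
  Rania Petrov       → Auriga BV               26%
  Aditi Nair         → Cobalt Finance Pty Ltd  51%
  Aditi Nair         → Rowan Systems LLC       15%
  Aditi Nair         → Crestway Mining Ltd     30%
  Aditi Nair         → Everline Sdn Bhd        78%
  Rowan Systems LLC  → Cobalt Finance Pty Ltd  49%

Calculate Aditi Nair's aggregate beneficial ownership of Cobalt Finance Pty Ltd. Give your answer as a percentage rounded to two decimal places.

Aditi reaches Cobalt along 3 paths.
Direct stake: 51% = 51%.
Via Rowan: 15% × 49% = 7.35%.
Via Everline → Rowan: 78% × 69% × 49% = 26.3718%.
Total: 51% + 7.35% + 26.3718% = 84.7218%.
Rounded: 84.72%.

84.72%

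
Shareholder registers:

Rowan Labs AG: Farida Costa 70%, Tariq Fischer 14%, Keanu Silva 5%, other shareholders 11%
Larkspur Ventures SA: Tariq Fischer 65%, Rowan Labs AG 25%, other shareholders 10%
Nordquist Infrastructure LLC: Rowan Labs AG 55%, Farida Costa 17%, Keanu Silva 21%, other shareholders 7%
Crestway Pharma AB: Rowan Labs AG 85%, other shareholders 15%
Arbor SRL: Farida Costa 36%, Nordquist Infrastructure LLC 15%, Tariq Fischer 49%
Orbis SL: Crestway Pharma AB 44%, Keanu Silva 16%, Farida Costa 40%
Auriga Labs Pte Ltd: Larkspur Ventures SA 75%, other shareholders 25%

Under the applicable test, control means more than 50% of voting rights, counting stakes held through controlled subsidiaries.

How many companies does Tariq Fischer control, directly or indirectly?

Tariq holds 65% of Larkspur, so Tariq controls Larkspur.
Larkspur holds 75% of Auriga, so Tariq controls Auriga.
No other company's threshold is met.
Tariq controls 2 companies.

2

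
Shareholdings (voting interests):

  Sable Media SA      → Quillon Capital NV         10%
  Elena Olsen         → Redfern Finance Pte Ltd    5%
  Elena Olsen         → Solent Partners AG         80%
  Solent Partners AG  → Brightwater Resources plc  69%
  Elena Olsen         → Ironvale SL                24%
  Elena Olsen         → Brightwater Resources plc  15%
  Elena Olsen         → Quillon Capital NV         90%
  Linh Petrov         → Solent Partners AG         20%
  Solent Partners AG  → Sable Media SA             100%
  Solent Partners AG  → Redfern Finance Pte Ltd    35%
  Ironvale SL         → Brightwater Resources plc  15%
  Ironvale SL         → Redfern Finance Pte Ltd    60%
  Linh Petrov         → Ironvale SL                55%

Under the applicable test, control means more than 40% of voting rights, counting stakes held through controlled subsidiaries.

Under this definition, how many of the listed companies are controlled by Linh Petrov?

2

Linh holds 55% of Ironvale, so Linh controls Ironvale.
Ironvale holds 60% of Redfern, so Linh controls Redfern.
No other company's threshold is met.
Linh controls 2 companies.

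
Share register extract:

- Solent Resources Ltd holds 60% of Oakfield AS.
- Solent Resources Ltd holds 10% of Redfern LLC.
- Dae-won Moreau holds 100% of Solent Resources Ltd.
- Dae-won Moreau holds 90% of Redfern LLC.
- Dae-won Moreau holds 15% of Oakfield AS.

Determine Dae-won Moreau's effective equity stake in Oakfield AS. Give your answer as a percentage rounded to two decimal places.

75.00%

Dae-won reaches Oakfield along 2 paths.
Via Solent: 100% × 60% = 60%.
Direct stake: 15% = 15%.
Total: 60% + 15% = 75%.
Rounded: 75.00%.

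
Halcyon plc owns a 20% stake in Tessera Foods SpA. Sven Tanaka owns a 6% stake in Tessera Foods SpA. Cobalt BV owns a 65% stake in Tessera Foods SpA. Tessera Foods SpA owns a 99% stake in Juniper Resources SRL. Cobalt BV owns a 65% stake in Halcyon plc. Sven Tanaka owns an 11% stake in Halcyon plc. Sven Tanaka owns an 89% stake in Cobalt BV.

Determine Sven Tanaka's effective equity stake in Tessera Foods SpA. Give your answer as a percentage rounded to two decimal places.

77.62%

Sven reaches Tessera along 4 paths.
Via Cobalt: 89% × 65% = 57.85%.
Via Halcyon: 11% × 20% = 2.2%.
Via Cobalt → Halcyon: 89% × 65% × 20% = 11.57%.
Direct stake: 6% = 6%.
Total: 57.85% + 2.2% + 11.57% + 6% = 77.62%.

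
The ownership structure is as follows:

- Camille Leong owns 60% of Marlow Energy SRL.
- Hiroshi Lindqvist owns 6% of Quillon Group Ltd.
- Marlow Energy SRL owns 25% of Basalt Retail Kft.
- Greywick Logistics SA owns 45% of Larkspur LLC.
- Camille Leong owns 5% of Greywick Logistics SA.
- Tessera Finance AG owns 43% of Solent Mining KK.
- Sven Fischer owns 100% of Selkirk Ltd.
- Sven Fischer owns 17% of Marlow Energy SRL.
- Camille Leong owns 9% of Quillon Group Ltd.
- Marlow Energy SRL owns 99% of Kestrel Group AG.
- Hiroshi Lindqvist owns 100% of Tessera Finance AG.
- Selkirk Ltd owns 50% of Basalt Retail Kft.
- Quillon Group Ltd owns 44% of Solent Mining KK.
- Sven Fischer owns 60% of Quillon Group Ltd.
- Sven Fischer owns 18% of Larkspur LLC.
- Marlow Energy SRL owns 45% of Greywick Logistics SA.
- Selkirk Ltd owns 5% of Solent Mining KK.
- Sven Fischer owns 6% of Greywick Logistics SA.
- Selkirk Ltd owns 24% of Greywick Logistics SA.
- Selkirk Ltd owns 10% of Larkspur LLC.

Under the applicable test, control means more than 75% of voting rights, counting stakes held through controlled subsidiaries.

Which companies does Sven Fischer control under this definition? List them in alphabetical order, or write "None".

Sven holds 100% of Selkirk, so Sven controls Selkirk.
No other company's threshold is met.

Selkirk Ltd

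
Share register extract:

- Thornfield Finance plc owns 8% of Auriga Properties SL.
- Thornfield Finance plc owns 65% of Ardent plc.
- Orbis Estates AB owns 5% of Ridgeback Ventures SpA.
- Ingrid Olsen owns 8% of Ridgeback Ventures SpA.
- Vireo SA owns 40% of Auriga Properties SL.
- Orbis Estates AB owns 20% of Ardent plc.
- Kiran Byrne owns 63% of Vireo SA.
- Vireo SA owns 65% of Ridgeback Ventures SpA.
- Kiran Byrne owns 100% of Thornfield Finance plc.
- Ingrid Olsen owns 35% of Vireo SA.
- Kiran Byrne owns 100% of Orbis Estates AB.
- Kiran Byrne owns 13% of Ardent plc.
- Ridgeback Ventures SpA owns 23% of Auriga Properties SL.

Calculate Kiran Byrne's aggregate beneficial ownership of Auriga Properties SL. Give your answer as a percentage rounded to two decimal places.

43.77%

Kiran reaches Auriga along 4 paths.
Via Vireo → Ridgeback: 63% × 65% × 23% = 9.4185%.
Via Orbis → Ridgeback: 100% × 5% × 23% = 1.15%.
Via Vireo: 63% × 40% = 25.2%.
Via Thornfield: 100% × 8% = 8%.
Total: 9.4185% + 1.15% + 25.2% + 8% = 43.7685%.
Rounded: 43.77%.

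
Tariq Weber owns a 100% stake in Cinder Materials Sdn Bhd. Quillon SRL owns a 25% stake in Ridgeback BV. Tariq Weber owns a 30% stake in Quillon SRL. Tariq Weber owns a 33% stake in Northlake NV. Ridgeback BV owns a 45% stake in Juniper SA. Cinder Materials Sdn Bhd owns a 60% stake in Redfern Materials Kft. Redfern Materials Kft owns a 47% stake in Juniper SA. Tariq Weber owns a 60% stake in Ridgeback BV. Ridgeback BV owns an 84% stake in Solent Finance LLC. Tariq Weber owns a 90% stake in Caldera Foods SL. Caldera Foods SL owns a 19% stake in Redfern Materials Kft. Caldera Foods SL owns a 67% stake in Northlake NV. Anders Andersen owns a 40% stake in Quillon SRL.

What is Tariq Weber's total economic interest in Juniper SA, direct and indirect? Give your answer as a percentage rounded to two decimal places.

Tariq reaches Juniper along 4 paths.
Via Ridgeback: 60% × 45% = 27%.
Via Quillon → Ridgeback: 30% × 25% × 45% = 3.375%.
Via Caldera → Redfern: 90% × 19% × 47% = 8.037%.
Via Cinder → Redfern: 100% × 60% × 47% = 28.2%.
Total: 27% + 3.375% + 8.037% + 28.2% = 66.612%.
Rounded: 66.61%.

66.61%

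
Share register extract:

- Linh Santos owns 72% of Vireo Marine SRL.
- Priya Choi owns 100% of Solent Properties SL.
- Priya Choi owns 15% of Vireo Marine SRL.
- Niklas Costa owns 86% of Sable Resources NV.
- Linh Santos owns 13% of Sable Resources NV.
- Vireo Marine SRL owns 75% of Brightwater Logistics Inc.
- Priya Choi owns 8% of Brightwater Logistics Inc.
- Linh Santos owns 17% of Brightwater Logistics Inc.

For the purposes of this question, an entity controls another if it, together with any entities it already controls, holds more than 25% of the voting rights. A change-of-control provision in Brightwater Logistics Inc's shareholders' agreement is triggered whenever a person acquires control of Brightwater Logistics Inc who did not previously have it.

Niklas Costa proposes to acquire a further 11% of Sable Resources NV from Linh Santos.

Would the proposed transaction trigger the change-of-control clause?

No

The purchase adds only to Niklas's holdings (Linh's stake shrinks), so Niklas is the only person who could newly come to control Brightwater.
Niklas holds 86% of Sable, so Niklas controls Sable.
Neither Niklas nor any entity Niklas controls holds any voting interest in Brightwater.
So before the transaction, Niklas does not control Brightwater.
After the purchase, Niklas's direct stake in Sable rises to 86% + 11% = 97%, and Linh's stake falls to 2%.
Niklas holds 97% of Sable, so Niklas controls Sable.
After the transaction, neither Niklas nor any entity Niklas controls holds a voting interest in Brightwater, so Niklas still does not control it.
No new person acquires control, so the clause is not triggered.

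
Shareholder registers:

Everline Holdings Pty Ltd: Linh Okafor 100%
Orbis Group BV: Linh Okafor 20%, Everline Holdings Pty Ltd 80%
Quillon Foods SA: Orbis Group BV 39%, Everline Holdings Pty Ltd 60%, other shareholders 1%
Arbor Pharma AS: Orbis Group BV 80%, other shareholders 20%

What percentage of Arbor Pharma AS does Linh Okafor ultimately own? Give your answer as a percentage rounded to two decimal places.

80.00%

Linh reaches Arbor along 2 paths.
Via Orbis: 20% × 80% = 16%.
Via Everline → Orbis: 100% × 80% × 80% = 64%.
Total: 16% + 64% = 80%.
Rounded: 80.00%.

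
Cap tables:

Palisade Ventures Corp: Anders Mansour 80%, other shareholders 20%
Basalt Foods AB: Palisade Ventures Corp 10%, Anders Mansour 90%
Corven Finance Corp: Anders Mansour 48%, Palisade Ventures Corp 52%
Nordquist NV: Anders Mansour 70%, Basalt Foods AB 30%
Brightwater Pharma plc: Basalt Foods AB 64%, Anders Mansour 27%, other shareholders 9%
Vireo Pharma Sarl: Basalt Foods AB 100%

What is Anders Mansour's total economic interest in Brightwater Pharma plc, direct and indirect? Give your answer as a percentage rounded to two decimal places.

Anders reaches Brightwater along 3 paths.
Via Palisade → Basalt: 80% × 10% × 64% = 5.12%.
Via Basalt: 90% × 64% = 57.6%.
Direct stake: 27% = 27%.
Total: 5.12% + 57.6% + 27% = 89.72%.

89.72%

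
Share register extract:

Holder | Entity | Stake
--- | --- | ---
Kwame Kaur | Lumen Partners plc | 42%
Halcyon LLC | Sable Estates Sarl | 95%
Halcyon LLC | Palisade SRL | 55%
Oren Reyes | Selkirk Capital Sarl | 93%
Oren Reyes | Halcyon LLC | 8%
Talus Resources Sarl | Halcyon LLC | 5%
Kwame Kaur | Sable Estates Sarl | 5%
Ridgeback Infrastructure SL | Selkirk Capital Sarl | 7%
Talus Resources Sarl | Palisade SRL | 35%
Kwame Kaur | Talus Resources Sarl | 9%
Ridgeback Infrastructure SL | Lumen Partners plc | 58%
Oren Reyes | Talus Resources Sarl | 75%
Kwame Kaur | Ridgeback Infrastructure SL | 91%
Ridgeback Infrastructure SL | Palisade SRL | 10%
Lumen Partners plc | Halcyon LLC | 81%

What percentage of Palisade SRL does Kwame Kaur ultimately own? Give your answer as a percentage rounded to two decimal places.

Kwame reaches Palisade along 5 paths.
Via Lumen → Halcyon: 42% × 81% × 55% = 18.711%.
Via Ridgeback → Lumen → Halcyon: 91% × 58% × 81% × 55% = 23.51349%.
Via Talus → Halcyon: 9% × 5% × 55% = 0.2475%.
Via Talus: 9% × 35% = 3.15%.
Via Ridgeback: 91% × 10% = 9.1%.
Total: 18.711% + 23.51349% + 0.2475% + 3.15% + 9.1% = 54.72199%.
Rounded: 54.72%.

54.72%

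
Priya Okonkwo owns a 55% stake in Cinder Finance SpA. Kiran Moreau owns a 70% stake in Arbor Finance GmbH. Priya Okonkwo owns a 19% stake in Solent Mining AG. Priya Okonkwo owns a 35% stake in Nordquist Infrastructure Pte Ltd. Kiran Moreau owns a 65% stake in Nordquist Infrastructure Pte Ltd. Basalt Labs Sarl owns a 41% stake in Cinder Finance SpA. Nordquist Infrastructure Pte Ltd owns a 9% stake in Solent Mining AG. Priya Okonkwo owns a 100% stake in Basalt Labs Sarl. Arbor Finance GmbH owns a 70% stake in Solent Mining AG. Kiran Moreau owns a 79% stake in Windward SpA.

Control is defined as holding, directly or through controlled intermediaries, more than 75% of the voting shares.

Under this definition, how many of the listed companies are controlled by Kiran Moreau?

Kiran holds 79% of Windward, so Kiran controls Windward.
No other company's threshold is met.
Kiran controls 1 company.

1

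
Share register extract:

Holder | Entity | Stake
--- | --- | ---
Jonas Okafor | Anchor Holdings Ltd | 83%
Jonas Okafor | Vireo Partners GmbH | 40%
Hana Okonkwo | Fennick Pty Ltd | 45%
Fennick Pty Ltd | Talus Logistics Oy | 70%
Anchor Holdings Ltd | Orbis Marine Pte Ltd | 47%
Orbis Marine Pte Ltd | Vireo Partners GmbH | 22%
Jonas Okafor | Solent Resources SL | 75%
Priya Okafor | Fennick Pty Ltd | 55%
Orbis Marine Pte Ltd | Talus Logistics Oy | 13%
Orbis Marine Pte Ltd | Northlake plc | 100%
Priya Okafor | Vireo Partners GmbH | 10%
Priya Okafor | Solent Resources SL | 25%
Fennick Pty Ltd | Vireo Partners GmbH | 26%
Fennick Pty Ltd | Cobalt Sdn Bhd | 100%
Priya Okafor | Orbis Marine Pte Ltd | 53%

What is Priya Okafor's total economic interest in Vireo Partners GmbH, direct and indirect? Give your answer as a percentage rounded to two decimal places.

Priya reaches Vireo along 3 paths.
Direct stake: 10% = 10%.
Via Fennick: 55% × 26% = 14.3%.
Via Orbis: 53% × 22% = 11.66%.
Total: 10% + 14.3% + 11.66% = 35.96%.

35.96%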